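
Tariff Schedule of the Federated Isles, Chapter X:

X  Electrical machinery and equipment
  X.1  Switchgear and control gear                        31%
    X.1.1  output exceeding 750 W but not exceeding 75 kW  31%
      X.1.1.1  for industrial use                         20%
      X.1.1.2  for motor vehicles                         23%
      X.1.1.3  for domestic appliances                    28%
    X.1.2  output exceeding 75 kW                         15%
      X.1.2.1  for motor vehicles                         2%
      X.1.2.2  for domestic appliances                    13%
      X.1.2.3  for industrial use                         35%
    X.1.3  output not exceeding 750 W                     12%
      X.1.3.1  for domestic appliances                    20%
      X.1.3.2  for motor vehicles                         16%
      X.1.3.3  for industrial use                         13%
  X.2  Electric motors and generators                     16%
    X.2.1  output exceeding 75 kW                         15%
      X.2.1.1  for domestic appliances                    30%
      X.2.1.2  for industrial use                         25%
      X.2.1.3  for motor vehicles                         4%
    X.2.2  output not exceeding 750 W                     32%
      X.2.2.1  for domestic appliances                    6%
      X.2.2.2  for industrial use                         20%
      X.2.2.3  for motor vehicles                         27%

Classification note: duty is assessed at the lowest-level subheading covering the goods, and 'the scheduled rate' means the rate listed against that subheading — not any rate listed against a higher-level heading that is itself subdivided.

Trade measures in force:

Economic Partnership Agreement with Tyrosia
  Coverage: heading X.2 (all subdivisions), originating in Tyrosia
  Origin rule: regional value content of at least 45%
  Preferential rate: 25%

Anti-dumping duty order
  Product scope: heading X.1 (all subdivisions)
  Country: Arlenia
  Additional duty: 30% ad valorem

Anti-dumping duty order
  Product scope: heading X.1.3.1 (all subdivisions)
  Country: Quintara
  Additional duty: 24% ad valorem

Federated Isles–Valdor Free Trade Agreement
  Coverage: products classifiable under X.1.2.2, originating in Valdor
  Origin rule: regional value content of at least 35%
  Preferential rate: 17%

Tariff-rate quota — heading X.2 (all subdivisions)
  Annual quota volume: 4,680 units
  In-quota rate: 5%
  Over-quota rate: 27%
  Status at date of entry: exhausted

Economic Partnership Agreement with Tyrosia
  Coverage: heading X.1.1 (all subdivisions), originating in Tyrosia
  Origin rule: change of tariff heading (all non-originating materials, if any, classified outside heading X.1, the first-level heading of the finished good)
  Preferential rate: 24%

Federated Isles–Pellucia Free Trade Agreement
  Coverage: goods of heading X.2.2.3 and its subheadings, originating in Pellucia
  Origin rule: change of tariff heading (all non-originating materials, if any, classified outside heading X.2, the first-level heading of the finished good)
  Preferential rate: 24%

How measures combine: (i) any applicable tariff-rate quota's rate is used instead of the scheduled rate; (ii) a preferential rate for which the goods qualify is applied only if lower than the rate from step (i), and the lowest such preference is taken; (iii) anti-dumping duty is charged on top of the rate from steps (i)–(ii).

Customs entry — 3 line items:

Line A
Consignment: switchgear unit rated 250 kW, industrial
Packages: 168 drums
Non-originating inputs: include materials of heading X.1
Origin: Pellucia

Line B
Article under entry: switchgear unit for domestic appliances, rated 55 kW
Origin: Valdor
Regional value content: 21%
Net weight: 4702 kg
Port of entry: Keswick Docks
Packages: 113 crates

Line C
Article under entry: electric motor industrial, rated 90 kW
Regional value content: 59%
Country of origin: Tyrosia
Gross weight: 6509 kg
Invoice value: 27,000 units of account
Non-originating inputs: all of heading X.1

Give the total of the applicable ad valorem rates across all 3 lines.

88%

Line A: switchgear unit → X.1; rated 250 kW → X.1.2; industrial → X.1.2.3. Scheduled 35%. Pellucia agreement on X.2.2.3: X.1.2.3 not covered. → 35%.
Line B: switchgear unit → X.1; rated 55 kW → X.1.1; for domestic appliances → X.1.1.3. Scheduled 28%. Valdor agreement on X.1.2.2: X.1.1.3 not covered. → 28%.
Line C: electric motor → X.2; rated 90 kW → X.2.1; industrial → X.2.1.2. Scheduled 25%. quota on X.2 exhausted → over-quota 27%; Tyrosia agreement on X.2: RVC ≥ 45% → 25% available; Tyrosia agreement on X.1.1: X.2.1.2 not covered; preferential 25%. → 25%.
Sum: 35% + 28% + 25% = 88%.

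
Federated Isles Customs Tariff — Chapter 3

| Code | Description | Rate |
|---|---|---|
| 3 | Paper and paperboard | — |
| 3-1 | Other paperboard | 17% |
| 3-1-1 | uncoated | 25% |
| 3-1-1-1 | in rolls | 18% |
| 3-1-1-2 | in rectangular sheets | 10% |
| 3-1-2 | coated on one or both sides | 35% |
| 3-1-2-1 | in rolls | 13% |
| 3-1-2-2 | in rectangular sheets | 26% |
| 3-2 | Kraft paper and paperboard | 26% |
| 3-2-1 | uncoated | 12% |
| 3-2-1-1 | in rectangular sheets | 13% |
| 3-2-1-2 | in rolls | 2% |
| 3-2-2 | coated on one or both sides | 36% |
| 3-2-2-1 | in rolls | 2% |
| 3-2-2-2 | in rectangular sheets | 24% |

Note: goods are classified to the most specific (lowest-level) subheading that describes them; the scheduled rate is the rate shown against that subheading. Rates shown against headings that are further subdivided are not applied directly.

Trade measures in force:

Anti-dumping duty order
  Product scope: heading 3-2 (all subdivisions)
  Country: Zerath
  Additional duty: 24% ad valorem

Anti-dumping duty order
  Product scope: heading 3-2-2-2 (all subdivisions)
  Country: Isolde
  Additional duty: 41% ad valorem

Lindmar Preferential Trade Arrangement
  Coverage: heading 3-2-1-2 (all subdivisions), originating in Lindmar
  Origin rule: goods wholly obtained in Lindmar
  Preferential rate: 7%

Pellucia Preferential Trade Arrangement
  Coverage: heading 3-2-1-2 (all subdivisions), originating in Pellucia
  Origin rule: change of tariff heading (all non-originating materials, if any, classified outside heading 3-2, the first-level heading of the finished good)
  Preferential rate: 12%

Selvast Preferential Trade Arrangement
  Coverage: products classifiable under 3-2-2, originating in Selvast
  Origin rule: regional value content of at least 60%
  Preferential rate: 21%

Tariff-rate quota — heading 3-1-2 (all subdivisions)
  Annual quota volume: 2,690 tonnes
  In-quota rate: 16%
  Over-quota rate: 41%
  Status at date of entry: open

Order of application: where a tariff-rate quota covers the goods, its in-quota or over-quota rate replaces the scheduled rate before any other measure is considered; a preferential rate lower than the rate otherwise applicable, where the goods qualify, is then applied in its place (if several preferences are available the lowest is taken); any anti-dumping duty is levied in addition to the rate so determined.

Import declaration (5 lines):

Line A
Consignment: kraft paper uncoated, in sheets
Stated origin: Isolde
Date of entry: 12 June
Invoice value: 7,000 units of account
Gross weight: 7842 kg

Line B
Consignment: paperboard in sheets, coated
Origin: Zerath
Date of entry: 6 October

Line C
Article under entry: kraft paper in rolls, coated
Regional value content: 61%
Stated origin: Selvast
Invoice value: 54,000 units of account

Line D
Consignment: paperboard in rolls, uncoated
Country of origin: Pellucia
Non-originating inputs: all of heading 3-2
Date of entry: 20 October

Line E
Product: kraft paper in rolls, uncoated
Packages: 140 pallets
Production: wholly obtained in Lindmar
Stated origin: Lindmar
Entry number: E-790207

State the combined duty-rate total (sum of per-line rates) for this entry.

51%

Line A: kraft paper → 3-2; uncoated → 3-2-1; in sheets → 3-2-1-1. Scheduled 13%. No special measure applies. → 13%.
Line B: paperboard → 3-1; coated → 3-1-2; in sheets → 3-1-2-2. Scheduled 26%. quota on 3-1-2 open → in-quota 16%. → 16%.
Line C: kraft paper → 3-2; coated → 3-2-2; in rolls → 3-2-2-1. Scheduled 2%. Selvast agreement on 3-2-2: RVC ≥ 60% → 21% available; preference 21% not lower than 2% → no reduction. → 2%.
Line D: paperboard → 3-1; uncoated → 3-1-1; in rolls → 3-1-1-1. Scheduled 18%. Pellucia agreement on 3-2-1-2: 3-1-1-1 not covered. → 18%.
Line E: kraft paper → 3-2; uncoated → 3-2-1; in rolls → 3-2-1-2. Scheduled 2%. Lindmar agreement on 3-2-1-2: wholly obtained → 7% available; preference 7% not lower than 2% → no reduction. → 2%.
Sum: 13% + 16% + 2% + 18% + 2% = 51%.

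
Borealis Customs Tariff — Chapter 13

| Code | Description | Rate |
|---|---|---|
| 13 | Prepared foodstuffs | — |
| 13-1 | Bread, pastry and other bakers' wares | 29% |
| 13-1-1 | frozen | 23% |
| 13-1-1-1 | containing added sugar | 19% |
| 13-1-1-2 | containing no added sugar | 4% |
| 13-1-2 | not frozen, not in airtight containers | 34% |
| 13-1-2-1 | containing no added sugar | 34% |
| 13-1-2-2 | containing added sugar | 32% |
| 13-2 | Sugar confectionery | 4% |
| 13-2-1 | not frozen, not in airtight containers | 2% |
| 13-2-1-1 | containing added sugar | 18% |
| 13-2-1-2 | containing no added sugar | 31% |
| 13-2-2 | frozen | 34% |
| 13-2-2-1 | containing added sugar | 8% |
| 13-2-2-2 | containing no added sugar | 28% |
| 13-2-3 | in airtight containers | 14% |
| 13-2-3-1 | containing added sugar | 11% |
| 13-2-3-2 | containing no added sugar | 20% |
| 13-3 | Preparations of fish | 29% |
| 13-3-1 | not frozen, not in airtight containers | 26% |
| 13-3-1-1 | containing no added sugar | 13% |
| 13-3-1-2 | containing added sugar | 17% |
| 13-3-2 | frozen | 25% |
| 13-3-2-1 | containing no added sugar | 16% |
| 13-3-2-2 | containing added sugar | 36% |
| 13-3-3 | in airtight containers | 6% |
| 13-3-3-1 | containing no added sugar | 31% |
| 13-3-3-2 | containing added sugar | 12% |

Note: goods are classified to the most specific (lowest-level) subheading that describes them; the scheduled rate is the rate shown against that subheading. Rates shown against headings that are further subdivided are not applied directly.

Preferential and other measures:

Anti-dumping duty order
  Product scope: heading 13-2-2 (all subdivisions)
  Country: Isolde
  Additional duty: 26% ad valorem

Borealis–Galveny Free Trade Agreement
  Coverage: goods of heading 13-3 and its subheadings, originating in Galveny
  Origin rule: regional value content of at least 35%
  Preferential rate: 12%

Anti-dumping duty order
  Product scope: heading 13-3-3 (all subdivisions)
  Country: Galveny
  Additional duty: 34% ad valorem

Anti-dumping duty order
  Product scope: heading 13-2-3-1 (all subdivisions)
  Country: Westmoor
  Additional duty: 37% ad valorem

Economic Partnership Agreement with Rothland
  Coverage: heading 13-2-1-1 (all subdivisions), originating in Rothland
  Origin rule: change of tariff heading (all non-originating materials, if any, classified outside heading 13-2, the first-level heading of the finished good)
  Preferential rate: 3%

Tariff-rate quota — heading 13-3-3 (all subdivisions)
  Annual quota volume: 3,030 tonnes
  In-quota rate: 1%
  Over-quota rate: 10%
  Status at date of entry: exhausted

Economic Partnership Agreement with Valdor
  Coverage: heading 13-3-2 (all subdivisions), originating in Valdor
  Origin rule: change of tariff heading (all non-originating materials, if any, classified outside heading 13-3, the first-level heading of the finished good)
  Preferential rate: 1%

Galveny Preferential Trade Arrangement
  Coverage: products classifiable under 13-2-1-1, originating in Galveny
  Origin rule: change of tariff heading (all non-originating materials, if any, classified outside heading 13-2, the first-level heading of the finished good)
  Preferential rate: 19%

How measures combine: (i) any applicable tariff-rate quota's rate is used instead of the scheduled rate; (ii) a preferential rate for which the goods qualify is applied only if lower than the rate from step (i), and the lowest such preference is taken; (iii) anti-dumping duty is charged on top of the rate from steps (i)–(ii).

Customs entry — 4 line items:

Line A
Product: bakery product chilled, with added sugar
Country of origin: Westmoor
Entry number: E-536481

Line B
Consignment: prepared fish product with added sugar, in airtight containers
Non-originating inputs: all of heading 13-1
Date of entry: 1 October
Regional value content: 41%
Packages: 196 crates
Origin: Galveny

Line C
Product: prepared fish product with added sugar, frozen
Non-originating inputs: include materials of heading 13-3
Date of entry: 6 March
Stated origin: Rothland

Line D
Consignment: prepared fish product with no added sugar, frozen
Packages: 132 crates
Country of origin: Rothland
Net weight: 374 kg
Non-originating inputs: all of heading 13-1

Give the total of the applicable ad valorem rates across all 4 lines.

128%

Line A: bakery product → 13-1; chilled → 13-1-2; with added sugar → 13-1-2-2. Scheduled 32%. No special measure applies. → 32%.
Line B: prepared fish product → 13-3; in airtight containers → 13-3-3; with added sugar → 13-3-3-2. Scheduled 12%. quota on 13-3-3 exhausted → over-quota 10%; Galveny agreement on 13-3: RVC ≥ 35% → 12% available; Galveny agreement on 13-2-1-1: 13-3-3-2 not covered; preference 12% not lower than 10% → no reduction; anti-dumping (Galveny, 13-3-3): +34%; total 10% + 34% = 44%. → 44%.
Line C: prepared fish product → 13-3; frozen → 13-3-2; with added sugar → 13-3-2-2. Scheduled 36%. Rothland agreement on 13-2-1-1: 13-3-2-2 not covered. → 36%.
Line D: prepared fish product → 13-3; frozen → 13-3-2; with no added sugar → 13-3-2-1. Scheduled 16%. Rothland agreement on 13-2-1-1: 13-3-2-1 not covered. → 16%.
Sum: 32% + 44% + 36% + 16% = 128%.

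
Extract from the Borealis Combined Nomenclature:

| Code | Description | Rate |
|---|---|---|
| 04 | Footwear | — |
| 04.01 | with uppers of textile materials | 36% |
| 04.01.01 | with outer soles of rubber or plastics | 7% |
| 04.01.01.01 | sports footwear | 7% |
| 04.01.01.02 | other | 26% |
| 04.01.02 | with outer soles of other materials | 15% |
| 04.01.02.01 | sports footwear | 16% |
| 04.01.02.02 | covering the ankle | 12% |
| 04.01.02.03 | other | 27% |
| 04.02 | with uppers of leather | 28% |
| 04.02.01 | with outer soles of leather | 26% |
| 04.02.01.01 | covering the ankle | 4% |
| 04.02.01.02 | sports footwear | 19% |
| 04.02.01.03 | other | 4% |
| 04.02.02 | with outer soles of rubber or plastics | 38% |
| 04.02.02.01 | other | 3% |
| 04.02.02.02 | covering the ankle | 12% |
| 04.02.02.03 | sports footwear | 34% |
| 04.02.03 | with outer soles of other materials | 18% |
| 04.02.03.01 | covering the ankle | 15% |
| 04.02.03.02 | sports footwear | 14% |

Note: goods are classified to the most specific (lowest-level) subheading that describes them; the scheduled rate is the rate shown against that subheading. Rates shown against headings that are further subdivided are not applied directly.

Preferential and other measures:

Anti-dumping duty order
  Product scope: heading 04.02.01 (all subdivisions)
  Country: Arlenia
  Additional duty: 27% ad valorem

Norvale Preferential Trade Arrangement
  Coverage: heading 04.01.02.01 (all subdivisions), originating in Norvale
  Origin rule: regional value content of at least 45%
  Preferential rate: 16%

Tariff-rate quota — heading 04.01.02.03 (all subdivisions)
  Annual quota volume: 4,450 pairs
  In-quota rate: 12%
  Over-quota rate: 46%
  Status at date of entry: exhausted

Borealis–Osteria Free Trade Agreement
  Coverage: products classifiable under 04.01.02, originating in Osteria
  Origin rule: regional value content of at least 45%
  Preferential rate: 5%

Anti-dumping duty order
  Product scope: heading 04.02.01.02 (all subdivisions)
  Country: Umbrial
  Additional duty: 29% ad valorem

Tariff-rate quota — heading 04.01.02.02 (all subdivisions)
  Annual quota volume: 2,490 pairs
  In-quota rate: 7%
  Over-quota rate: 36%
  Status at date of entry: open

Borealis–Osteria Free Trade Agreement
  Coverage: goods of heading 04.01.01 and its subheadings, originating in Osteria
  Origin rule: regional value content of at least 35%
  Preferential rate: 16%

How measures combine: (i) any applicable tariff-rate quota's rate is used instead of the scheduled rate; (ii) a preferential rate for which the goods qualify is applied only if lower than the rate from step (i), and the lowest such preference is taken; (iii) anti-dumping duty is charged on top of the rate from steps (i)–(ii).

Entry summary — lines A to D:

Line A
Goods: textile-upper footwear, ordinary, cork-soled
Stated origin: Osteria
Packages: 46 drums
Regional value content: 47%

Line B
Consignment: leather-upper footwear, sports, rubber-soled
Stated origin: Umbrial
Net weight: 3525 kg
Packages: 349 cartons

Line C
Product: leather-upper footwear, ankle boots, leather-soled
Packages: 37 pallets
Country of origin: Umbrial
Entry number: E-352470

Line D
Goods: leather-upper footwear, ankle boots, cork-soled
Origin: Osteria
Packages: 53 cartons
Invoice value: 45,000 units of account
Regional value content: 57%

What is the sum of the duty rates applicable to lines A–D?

Line A: textile-upper → 04.01; cork-soled → 04.01.02; ordinary → 04.01.02.03. Scheduled 27%. quota on 04.01.02.03 exhausted → over-quota 46%; Osteria agreement on 04.01.02: RVC ≥ 45% → 5% available; Osteria agreement on 04.01.01: 04.01.02.03 not covered; preferential 5%. → 5%.
Line B: leather-upper → 04.02; rubber-soled → 04.02.02; sports → 04.02.02.03. Scheduled 34%. No special measure applies. → 34%.
Line C: leather-upper → 04.02; leather-soled → 04.02.01; ankle boots → 04.02.01.01. Scheduled 4%. No special measure applies. → 4%.
Line D: leather-upper → 04.02; cork-soled → 04.02.03; ankle boots → 04.02.03.01. Scheduled 15%. Osteria agreement on 04.01.02: 04.02.03.01 not covered; Osteria agreement on 04.01.01: 04.02.03.01 not covered. → 15%.
Sum: 5% + 34% + 4% + 15% = 58%.

58%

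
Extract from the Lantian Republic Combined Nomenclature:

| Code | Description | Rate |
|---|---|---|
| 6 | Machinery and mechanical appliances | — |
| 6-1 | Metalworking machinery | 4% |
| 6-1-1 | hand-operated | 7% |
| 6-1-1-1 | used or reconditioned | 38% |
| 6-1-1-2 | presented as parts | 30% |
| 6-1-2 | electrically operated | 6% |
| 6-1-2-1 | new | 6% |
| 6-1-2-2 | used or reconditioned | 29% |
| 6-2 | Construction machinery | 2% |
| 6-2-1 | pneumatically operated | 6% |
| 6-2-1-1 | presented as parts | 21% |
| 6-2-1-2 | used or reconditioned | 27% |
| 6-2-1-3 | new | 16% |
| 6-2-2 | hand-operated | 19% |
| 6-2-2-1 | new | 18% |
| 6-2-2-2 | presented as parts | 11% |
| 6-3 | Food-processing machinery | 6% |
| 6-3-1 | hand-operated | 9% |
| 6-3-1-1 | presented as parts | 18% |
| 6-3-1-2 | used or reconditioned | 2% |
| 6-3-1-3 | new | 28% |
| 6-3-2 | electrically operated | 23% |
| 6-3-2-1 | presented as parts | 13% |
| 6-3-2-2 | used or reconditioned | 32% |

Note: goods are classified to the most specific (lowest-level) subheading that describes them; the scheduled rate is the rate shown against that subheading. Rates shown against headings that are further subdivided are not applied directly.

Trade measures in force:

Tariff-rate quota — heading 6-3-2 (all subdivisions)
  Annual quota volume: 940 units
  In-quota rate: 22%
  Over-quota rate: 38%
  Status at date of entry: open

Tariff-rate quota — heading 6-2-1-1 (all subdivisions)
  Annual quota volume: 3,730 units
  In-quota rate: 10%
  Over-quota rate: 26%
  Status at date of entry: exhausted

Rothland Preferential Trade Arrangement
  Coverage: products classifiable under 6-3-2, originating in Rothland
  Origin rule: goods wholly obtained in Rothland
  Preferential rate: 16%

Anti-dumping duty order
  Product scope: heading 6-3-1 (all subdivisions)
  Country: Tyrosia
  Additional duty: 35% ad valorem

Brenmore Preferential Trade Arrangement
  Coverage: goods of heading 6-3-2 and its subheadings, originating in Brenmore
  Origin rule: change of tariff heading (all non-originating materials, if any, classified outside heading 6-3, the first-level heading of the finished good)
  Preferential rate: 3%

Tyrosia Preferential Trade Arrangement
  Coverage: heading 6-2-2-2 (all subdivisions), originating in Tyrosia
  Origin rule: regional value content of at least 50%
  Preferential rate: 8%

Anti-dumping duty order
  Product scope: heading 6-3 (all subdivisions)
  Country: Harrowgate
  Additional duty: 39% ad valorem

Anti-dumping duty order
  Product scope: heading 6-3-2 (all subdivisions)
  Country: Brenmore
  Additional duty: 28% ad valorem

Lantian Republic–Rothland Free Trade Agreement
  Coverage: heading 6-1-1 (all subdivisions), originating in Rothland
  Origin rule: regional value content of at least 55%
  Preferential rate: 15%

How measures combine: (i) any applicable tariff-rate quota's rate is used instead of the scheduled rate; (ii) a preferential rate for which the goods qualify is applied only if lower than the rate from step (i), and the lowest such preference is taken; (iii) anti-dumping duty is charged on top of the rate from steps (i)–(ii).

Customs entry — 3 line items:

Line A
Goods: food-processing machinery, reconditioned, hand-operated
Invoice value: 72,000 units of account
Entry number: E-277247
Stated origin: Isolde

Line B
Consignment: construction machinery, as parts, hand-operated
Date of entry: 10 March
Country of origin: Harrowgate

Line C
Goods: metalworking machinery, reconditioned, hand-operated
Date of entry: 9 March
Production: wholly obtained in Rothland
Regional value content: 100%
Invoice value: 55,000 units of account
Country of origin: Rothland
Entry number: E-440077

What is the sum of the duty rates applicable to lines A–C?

28%

Line A: food-processing → 6-3; hand-operated → 6-3-1; reconditioned → 6-3-1-2. Scheduled 2%. No special measure applies. → 2%.
Line B: construction → 6-2; hand-operated → 6-2-2; as parts → 6-2-2-2. Scheduled 11%. No special measure applies. → 11%.
Line C: metalworking → 6-1; hand-operated → 6-1-1; reconditioned → 6-1-1-1. Scheduled 38%. Rothland agreement on 6-3-2: 6-1-1-1 not covered; Rothland agreement on 6-1-1: RVC ≥ 55% → 15% available; preferential 15%. → 15%.
Sum: 2% + 11% + 15% = 28%.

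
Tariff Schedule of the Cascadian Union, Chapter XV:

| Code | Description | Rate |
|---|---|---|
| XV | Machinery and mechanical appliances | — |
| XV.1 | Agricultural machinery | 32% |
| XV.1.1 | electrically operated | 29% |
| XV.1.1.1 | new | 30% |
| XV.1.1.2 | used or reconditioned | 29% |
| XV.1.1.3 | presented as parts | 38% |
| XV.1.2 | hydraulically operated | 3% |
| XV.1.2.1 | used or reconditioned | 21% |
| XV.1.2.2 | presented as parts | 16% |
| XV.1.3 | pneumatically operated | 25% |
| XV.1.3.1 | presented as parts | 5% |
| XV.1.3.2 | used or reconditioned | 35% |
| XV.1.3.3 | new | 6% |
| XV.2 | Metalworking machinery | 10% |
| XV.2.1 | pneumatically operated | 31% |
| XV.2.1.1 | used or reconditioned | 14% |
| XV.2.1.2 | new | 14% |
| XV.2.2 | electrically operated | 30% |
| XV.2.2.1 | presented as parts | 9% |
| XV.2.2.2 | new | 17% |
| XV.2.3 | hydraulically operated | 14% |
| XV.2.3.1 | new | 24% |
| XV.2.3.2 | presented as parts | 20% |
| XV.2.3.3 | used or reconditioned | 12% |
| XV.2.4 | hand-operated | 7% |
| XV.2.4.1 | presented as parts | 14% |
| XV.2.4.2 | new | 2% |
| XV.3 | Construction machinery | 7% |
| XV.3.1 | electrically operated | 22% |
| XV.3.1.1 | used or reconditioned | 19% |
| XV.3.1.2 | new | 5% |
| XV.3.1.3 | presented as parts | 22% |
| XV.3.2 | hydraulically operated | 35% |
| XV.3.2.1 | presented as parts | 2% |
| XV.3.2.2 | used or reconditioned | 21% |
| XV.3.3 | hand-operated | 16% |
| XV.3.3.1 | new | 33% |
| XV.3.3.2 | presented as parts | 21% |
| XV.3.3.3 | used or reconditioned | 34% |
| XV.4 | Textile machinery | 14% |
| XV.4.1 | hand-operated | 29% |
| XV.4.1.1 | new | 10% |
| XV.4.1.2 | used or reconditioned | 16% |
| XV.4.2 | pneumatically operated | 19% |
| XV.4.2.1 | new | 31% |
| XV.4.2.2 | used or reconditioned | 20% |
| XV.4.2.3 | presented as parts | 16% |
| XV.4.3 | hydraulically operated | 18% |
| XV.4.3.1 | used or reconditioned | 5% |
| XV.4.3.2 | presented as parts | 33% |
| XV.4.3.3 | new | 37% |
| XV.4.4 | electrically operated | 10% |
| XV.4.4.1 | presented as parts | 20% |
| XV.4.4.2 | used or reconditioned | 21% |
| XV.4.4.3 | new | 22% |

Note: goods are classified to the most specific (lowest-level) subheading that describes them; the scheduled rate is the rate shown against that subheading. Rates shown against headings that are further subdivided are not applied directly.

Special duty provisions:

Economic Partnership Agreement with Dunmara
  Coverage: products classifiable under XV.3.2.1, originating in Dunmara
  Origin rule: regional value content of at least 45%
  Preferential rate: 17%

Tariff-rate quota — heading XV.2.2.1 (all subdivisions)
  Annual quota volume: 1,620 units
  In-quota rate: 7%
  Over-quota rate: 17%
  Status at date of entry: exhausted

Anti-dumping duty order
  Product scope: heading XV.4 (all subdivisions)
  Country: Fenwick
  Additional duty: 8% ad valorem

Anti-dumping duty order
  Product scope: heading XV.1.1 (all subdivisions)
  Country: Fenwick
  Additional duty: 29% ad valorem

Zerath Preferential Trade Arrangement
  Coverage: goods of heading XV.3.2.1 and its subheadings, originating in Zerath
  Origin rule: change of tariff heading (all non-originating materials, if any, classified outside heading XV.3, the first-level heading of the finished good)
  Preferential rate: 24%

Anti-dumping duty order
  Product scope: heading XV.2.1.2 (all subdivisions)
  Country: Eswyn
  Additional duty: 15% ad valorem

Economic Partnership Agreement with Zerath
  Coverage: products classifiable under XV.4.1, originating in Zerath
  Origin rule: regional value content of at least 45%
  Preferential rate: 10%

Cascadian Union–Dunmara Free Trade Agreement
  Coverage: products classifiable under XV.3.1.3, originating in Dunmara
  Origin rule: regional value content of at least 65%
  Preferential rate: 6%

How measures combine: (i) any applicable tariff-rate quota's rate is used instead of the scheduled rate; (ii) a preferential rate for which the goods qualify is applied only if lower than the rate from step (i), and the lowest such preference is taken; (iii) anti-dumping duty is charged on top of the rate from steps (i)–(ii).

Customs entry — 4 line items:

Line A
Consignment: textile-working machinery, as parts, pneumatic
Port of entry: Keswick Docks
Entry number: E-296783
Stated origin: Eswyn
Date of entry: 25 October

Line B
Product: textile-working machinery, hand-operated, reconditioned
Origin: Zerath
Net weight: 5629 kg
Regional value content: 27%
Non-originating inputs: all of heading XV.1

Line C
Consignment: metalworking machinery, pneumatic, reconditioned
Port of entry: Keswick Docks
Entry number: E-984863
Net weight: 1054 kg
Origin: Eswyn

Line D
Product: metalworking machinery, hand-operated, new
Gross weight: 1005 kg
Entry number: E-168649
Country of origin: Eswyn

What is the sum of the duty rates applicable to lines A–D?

Line A: textile-working → XV.4; pneumatic → XV.4.2; as parts → XV.4.2.3. Scheduled 16%. No special measure applies. → 16%.
Line B: textile-working → XV.4; hand-operated → XV.4.1; reconditioned → XV.4.1.2. Scheduled 16%. Zerath agreement on XV.3.2.1: XV.4.1.2 not covered; Zerath agreement on XV.4.1: RVC < 45%. → 16%.
Line C: metalworking → XV.2; pneumatic → XV.2.1; reconditioned → XV.2.1.1. Scheduled 14%. No special measure applies. → 14%.
Line D: metalworking → XV.2; hand-operated → XV.2.4; new → XV.2.4.2. Scheduled 2%. No special measure applies. → 2%.
Sum: 16% + 16% + 14% + 2% = 48%.

48%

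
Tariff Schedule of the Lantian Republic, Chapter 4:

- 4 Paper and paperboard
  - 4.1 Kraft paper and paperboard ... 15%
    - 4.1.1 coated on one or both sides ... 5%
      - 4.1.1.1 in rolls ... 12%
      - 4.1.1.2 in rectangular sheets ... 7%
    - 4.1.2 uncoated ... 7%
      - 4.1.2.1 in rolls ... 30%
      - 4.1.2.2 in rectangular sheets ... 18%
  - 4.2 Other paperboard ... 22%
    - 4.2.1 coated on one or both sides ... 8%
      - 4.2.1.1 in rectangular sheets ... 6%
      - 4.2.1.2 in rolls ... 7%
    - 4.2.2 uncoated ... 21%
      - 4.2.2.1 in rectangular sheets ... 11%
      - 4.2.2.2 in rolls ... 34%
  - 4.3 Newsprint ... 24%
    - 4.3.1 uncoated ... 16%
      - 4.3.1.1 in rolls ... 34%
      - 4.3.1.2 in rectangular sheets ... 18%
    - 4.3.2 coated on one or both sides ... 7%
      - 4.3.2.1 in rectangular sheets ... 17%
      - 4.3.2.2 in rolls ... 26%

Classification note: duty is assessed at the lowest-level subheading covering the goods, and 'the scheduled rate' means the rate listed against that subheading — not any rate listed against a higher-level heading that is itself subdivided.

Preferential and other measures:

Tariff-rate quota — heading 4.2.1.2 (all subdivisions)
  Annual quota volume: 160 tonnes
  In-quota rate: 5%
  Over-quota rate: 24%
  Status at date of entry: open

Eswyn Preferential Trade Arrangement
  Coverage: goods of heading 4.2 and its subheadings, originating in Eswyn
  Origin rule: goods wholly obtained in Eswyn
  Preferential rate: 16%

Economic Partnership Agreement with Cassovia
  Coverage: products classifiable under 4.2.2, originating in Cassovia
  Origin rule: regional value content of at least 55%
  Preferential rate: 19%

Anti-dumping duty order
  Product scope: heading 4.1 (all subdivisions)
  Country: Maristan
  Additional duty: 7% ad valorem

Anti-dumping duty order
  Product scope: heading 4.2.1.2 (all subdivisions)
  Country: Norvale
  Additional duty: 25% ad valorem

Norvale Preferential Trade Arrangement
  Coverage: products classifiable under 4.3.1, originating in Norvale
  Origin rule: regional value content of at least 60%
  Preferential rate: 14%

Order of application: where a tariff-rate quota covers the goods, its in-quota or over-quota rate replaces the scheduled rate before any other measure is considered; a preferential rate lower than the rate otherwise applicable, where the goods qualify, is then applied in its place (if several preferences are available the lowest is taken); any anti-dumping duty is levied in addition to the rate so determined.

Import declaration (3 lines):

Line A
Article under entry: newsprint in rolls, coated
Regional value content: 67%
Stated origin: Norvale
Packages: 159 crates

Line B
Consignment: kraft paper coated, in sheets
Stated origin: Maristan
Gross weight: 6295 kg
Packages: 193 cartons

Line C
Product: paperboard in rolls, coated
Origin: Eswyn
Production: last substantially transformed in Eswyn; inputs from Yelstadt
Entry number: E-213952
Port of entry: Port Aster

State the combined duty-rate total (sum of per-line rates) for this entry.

45%

Line A: newsprint → 4.3; coated → 4.3.2; in rolls → 4.3.2.2. Scheduled 26%. Norvale agreement on 4.3.1: 4.3.2.2 not covered. → 26%.
Line B: kraft paper → 4.1; coated → 4.1.1; in sheets → 4.1.1.2. Scheduled 7%. anti-dumping (Maristan, 4.1): +7%; total 7% + 7% = 14%. → 14%.
Line C: paperboard → 4.2; coated → 4.2.1; in rolls → 4.2.1.2. Scheduled 7%. quota on 4.2.1.2 open → in-quota 5%; Eswyn agreement on 4.2: not wholly obtained. → 5%.
Sum: 26% + 14% + 5% = 45%.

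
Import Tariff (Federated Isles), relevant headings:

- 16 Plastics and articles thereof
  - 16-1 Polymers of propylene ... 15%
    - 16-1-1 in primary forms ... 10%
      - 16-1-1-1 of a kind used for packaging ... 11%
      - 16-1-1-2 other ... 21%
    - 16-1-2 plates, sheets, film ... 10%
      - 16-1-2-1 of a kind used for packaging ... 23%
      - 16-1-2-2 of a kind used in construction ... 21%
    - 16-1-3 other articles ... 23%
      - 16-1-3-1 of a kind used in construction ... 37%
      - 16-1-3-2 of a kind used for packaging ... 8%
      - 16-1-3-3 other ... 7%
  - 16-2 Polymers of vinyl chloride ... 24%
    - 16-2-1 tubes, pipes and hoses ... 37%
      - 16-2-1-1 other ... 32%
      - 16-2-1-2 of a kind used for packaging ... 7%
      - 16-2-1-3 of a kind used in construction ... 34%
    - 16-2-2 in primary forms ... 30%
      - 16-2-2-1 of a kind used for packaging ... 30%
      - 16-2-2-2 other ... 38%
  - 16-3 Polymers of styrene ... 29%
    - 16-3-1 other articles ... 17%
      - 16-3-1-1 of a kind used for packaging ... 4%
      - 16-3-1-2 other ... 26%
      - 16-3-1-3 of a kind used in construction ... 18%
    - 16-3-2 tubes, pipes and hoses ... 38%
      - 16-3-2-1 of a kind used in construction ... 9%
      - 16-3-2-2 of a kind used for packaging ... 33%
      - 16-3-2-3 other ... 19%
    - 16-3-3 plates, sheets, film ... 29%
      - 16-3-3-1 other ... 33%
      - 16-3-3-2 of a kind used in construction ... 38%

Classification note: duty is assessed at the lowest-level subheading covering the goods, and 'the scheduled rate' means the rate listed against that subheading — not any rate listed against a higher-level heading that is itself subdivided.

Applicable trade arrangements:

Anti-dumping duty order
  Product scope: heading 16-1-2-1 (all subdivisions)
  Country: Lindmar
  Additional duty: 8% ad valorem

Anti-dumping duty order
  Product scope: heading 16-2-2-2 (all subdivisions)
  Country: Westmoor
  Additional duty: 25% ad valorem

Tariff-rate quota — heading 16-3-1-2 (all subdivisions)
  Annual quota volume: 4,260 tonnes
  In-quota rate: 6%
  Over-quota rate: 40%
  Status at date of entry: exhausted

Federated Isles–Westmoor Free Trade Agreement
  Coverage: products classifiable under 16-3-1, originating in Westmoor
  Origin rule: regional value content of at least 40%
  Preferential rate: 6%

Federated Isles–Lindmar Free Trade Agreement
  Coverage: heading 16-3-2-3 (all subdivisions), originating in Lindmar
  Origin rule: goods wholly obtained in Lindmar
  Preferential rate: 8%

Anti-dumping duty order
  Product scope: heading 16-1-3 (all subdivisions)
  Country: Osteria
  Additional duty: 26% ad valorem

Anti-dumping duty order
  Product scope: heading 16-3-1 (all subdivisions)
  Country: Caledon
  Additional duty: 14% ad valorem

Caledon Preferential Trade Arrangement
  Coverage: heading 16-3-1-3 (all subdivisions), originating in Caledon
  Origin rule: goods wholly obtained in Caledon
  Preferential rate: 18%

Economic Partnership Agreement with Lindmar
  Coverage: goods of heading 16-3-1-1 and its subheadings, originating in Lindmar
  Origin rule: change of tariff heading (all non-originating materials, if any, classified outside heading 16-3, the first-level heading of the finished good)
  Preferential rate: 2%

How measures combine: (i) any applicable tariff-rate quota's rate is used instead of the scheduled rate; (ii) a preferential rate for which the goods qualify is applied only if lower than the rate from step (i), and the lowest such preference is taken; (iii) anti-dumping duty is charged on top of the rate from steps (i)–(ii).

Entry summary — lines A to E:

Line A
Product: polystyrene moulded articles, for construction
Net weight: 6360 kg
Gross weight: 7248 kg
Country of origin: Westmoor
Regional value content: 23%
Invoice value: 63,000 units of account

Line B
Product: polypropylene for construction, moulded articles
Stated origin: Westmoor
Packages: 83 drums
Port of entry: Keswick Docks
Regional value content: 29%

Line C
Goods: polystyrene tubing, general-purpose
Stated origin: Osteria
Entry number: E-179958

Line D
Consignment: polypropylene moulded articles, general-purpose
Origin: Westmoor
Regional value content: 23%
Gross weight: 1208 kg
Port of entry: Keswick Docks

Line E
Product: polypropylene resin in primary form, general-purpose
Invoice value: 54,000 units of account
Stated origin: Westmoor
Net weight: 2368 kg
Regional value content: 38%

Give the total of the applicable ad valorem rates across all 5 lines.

Line A: polystyrene → 16-3; moulded articles → 16-3-1; for construction → 16-3-1-3. Scheduled 18%. Westmoor agreement on 16-3-1: RVC < 40%. → 18%.
Line B: polypropylene → 16-1; moulded articles → 16-1-3; for construction → 16-1-3-1. Scheduled 37%. Westmoor agreement on 16-3-1: 16-1-3-1 not covered. → 37%.
Line C: polystyrene → 16-3; tubing → 16-3-2; general-purpose → 16-3-2-3. Scheduled 19%. No special measure applies. → 19%.
Line D: polypropylene → 16-1; moulded articles → 16-1-3; general-purpose → 16-1-3-3. Scheduled 7%. Westmoor agreement on 16-3-1: 16-1-3-3 not covered. → 7%.
Line E: polypropylene → 16-1; resin in primary form → 16-1-1; general-purpose → 16-1-1-2. Scheduled 21%. Westmoor agreement on 16-3-1: 16-1-1-2 not covered. → 21%.
Sum: 18% + 37% + 19% + 7% + 21% = 102%.

102%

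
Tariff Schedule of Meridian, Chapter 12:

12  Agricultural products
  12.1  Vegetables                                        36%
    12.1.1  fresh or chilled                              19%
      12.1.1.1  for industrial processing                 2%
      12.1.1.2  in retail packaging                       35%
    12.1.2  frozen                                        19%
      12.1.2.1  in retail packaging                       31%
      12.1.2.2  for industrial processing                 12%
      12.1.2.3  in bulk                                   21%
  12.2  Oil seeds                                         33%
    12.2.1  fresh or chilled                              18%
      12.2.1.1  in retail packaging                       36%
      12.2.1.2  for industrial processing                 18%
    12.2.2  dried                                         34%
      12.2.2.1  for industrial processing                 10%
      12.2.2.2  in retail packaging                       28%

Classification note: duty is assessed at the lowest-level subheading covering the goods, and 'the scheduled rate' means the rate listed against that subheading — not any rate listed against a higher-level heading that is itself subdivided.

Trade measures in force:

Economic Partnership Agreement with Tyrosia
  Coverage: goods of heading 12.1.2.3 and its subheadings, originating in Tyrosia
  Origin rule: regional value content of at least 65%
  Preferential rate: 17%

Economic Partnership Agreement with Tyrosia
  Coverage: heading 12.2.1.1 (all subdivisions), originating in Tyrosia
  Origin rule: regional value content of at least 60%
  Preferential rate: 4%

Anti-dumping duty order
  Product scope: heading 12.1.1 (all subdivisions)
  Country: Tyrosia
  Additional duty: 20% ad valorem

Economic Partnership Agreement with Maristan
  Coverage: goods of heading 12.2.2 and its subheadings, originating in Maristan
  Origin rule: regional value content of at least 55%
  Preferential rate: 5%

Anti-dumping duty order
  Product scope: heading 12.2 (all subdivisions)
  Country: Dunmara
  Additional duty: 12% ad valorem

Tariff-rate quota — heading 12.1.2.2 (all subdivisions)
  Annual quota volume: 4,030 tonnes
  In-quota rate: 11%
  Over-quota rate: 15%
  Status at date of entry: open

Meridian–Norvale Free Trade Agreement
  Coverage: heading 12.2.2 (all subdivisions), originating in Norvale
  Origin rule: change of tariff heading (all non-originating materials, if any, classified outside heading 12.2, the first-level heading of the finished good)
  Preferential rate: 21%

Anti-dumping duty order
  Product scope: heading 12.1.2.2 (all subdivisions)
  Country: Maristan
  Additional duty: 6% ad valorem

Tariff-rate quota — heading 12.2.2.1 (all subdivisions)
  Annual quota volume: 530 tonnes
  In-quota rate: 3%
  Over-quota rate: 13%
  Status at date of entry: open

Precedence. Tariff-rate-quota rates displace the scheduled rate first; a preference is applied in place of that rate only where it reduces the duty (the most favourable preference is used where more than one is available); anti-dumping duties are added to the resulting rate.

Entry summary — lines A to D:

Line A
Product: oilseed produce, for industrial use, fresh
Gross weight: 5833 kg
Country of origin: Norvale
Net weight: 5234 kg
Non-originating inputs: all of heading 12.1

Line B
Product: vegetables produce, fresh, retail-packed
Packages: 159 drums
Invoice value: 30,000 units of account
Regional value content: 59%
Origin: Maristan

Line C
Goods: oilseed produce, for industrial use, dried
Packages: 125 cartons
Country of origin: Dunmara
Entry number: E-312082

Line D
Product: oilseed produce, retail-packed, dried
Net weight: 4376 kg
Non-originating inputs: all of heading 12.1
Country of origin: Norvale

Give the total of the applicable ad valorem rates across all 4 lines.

Line A: oilseed → 12.2; fresh → 12.2.1; for industrial use → 12.2.1.2. Scheduled 18%. Norvale agreement on 12.2.2: 12.2.1.2 not covered. → 18%.
Line B: vegetables → 12.1; fresh → 12.1.1; retail-packed → 12.1.1.2. Scheduled 35%. Maristan agreement on 12.2.2: 12.1.1.2 not covered. → 35%.
Line C: oilseed → 12.2; dried → 12.2.2; for industrial use → 12.2.2.1. Scheduled 10%. quota on 12.2.2.1 open → in-quota 3%; anti-dumping (Dunmara, 12.2): +12%; total 3% + 12% = 15%. → 15%.
Line D: oilseed → 12.2; dried → 12.2.2; retail-packed → 12.2.2.2. Scheduled 28%. Norvale agreement on 12.2.2: CTH met → 21% available; preferential 21%. → 21%.
Sum: 18% + 35% + 15% + 21% = 89%.

89%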